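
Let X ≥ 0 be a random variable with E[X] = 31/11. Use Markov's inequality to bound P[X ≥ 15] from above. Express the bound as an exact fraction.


μ = E[X] = 31/11, a = 15.
Markov: P[X ≥ 15] ≤ μ/a = (31/11)/15 = 31/165.
Numerically: ≈ 0.187879.
(Since a = 15 > μ = 2.818182, the bound 31/165 is < 1 and informative.)

P[X ≥ 15] ≤ 31/165 ≈ 0.187879.


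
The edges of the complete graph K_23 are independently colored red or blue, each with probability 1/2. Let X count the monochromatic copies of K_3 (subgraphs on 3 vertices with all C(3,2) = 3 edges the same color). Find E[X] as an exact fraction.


Let X = Σ_S X_S over the C(23, 3) = 1771 subsets S of size 3, where X_S = 1 if the K_3 on S is monochromatic.
For a fixed S, the K_3 on S has C(3, 2) = 3 edges. P[all 3 edges red] = (1/2)^3, and likewise for blue, so P[monochromatic] = 2·(1/2)^3 = 2^{1 − 3} = 1/4.
By linearity of expectation: E[X] = C(23, 3) · 2^{1 − 3} = 1771 · 1/4 = 1771/4.
Numerically: E[X] ≈ 442.750000.

E[X] = C(23,3)·2^(1−C(3,2)) = 1771/4 ≈ 442.750000.


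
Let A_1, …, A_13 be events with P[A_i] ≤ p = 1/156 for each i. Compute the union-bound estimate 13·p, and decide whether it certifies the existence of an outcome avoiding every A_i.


Union bound: P[∪_{i=1}^{13} A_i] ≤ Σ_i P[A_i] ≤ 13·p = 13·(1/156) = 1/12.
Numerically: 1/12 ≈ 0.083333.
Is 1/12 < 1? YES.
Since P[∪ A_i] ≤ 1/12 < 1, the complement has P[∩ A_i^c] ≥ 1 − 1/12 = 11/12 > 0, so some outcome avoids every A_i.

13·p = 1/12 ≈ 0.083333; existence CERTIFIED by the union bound.


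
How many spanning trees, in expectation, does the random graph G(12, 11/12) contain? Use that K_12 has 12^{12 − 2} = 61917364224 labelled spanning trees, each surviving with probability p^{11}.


K_12 has 12^{12 − 2} = 61917364224 labelled spanning trees.
For each such spanning tree H, let X_H = 1 if all 11 edges of H are present in G. Then P[X_H = 1] = p^{11} = (11/12)^{11} = 285311670611/743008370688.
Summing the indicators: E[X] = Σ_H E[X_H] = 61917364224 · p^{11} = 61917364224 · 285311670611/743008370688 = 285311670611/12.
Numerically: E[X] ≈ 2.3776e+10.

E[X] = 61917364224 · (11/12)^{11} = 285311670611/12 ≈ 2.3776e+10.


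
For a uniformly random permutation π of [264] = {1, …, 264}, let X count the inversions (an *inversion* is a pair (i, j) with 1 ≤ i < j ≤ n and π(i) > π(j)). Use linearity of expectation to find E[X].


Write X = Σ X_I over the C(264, 2) = 34716 pairs i < j, with X_I the indicator of one inversion.
There are 34716 indicators.
For each fixed pair i < j, the values π(i) and π(j) are two distinct elements of {1, …, 264} in uniformly random order; by symmetry P[π(i) > π(j)] = 1/2.
By linearity: E[X] = 34716 · (1/2) = C(264, 2) · (1/2) = 34716/2 = 17358 ≈ 17358.000.

E[X] = 17358 = 17358.000.


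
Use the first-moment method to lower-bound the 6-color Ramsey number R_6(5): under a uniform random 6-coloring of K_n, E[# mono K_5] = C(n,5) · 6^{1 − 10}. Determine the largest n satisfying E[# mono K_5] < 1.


We need C(n, 5) · 6^{1 − 10} < 1, i.e. C(n, 5) < 6^{10 − 1} = 10077696.
Check values of n near the boundary:
  n = 66: C(66, 5) = 8936928; 8936928 < 10077696? YES
  n = 67: C(67, 5) = 9657648; 9657648 < 10077696? YES
  n = 68: C(68, 5) = 10424128; 10424128 < 10077696? NO
  n = 69: C(69, 5) = 11238513; 11238513 < 10077696? NO
  n = 70: C(70, 5) = 12103014; 12103014 < 10077696? NO
The largest n with C(n, 5) < 10077696 is n = 67 (where E[X] = 67067/69984 ≈ 0.95832). Hence R_6(5) > 67, i.e. R_6(5) ≥ 68.

Largest n = 67; hence R_6(5) > 67.


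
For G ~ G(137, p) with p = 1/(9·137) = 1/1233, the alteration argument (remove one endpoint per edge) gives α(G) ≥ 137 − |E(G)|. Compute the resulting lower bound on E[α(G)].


E[|E(G)|] = C(137, 2)·p = 9316 · (1/1233) = 68/9.
E[α(G)] ≥ n − E[|E(G)|] = 137 − 68/9 = 1165/9.
Numerically: ≈ 129.44444.
(This is only a lower bound; the true E[α(G)] may be larger.)

E[α(G)] ≥ 1165/9 ≈ 129.44444.


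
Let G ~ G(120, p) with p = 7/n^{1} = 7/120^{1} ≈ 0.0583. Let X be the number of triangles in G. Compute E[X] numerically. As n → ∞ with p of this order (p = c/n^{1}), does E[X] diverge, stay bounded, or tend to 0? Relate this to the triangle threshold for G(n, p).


Number of potential triangles: C(120, 3) = 280840.
Each occurs with probability p³ ≈ (0.0583)³ ≈ 1.98495e-04.
By linearity: E[X] = C(120, 3)·p³ ≈ 280840 · 1.98495e-04 ≈ 55.745.
Here α = 1, so p = 7/n is exactly at the triangle threshold p ~ 1/n. Asymptotically E[X] → c³/6 = 7³/6 = 343/6 ≈ 57.167, a bounded constant. In this regime the triangle count is asymptotically Poisson(c³/6).

E[X] ≈ 55.745; in regime p = Θ(1/n^{1}) E[X] stays bounded (at the triangle threshold p ~ 1/n).


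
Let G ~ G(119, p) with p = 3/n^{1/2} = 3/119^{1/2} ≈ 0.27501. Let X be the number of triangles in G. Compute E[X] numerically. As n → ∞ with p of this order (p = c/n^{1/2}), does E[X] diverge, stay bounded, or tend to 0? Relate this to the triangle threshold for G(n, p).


Number of potential triangles: C(119, 3) = 273819.
Each occurs with probability p³ ≈ (0.27501)³ ≈ 2.0799042e-02.
By linearity: E[X] = C(119, 3)·p³ ≈ 273819 · 2.0799042e-02 ≈ 5695.17275.
Since α = 1/2 < 1, p = c/n^{1/2} ≫ 1/n is above the triangle threshold p ~ 1/n. Asymptotically E[X] ~ (c³/6)·n^{3(1−α)} = (3³/6)·n^{1.5} → ∞; triangles are abundant w.h.p.

E[X] ≈ 5695.17275; in regime p = Θ(1/n^{1/2}) E[X] diverges (above the triangle threshold p ~ 1/n).


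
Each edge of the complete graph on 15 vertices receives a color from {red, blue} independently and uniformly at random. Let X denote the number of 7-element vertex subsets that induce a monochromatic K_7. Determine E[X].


Let X = Σ_S X_S over the C(15, 7) = 6435 subsets S of size 7, where X_S = 1 if the K_7 on S is monochromatic.
For a fixed S, the K_7 on S has C(7, 2) = 21 edges. P[all 21 edges red] = (1/2)^21, and likewise for blue, so P[monochromatic] = 2·(1/2)^21 = 2^{1 − 21} = 1/1048576.
By linearity of expectation: E[X] = C(15, 7) · 2^{1 − 21} = 6435 · 1/1048576 = 6435/1048576.
Numerically: E[X] ≈ 0.006.

E[X] = C(15,7)·2^(1−C(7,2)) = 6435/1048576 ≈ 0.006.


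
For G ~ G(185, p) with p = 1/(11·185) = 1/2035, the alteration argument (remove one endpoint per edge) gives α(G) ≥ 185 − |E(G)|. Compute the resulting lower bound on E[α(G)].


E[|E(G)|] = C(185, 2)·p = 17020 · (1/2035) = 92/11.
E[α(G)] ≥ n − E[|E(G)|] = 185 − 92/11 = 1943/11.
Numerically: ≈ 176.6364.
(This is only a lower bound; the true E[α(G)] may be larger.)

E[α(G)] ≥ 1943/11 ≈ 176.6364.


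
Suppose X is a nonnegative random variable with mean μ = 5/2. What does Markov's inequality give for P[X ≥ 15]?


μ = E[X] = 5/2, a = 15.
Markov: P[X ≥ 15] ≤ μ/a = (5/2)/15 = 1/6.
Numerically: ≈ 0.166667.
(Since a = 15 > μ = 2.500000, the bound 1/6 is < 1 and informative.)

P[X ≥ 15] ≤ 1/6 ≈ 0.166667.


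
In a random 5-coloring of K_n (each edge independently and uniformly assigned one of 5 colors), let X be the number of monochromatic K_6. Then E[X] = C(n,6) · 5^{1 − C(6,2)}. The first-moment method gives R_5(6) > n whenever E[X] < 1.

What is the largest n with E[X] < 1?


We need C(n, 6) · 5^{1 − 15} < 1, i.e. C(n, 6) < 5^{15 − 1} = 6103515625.
Check values of n near the boundary:
  n = 126: C(126, 6) = 4925156775; 4925156775 < 6103515625? YES
  n = 127: C(127, 6) = 5169379425; 5169379425 < 6103515625? YES
  n = 128: C(128, 6) = 5423611200; 5423611200 < 6103515625? YES
  n = 129: C(129, 6) = 5688177600; 5688177600 < 6103515625? YES
  n = 130: C(130, 6) = 5963412000; 5963412000 < 6103515625? YES
  n = 131: C(131, 6) = 6249655776; 6249655776 < 6103515625? NO
  n = 132: C(132, 6) = 6547258432; 6547258432 < 6103515625? NO
  n = 133: C(133, 6) = 6856577728; 6856577728 < 6103515625? NO
The largest n with C(n, 6) < 6103515625 is n = 130 (where E[X] = 47707296/48828125 ≈ 0.9770454). Hence R_5(6) > 130, i.e. R_5(6) ≥ 131.

Largest n = 130; hence R_5(6) > 130.


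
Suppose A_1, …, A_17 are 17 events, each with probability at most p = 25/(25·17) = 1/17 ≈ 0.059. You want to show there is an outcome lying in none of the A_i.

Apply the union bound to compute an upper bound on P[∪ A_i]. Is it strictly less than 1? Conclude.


Union bound: P[∪_{i=1}^{17} A_i] ≤ Σ_i P[A_i] ≤ 17·p = 17·(1/17) = 1.
Numerically: 1 ≈ 1.000.
Is 1 < 1? NO.
Since the bound 1 is ≥ 1, the union bound is uninformative here; it does NOT by itself certify existence.

17·p = 1 ≈ 1.000; existence NOT certified by the union bound.


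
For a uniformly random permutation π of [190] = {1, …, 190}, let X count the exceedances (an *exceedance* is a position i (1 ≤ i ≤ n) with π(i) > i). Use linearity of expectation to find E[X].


Write X = Σ_{i=1}^{190} X_i, where X_i = 1_{π(i) > i}.
For each fixed i, π(i) is uniform over {1, …, 190} (marginal of a uniform permutation), so P[π(i) > i] = (n − i)/n. Summing: Σ_{i=1}^{190} (n − i)/n = (0 + 1 + … + 189)/190 = 190(190 − 1)/(2·190) = (190 − 1)/2.
Hence E[X] = Σ_{i=1}^{190} (190 − i)/190 = 189/2 ≈ 94.500.

E[X] = 189/2 = 94.500.


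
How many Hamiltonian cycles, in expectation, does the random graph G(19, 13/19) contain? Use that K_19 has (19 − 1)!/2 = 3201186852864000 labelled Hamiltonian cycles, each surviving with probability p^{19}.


K_19 has (19 − 1)!/2 = 3201186852864000 labelled Hamiltonian cycles.
For each such Hamiltonian cycle H, let X_H = 1 if all 19 edges of H are present in G. Then P[X_H = 1] = p^{19} = (13/19)^{19} = 1461920290375446110677/1978419655660313589123979.
By linearity: E[X] = Σ_H E[X_H] = 3201186852864000 · p^{19} = 3201186852864000 · 1461920290375446110677/1978419655660313589123979 = 4679880013484999364018134658428928000/1978419655660313589123979.
Numerically: E[X] ≈ 2.3655e+12.

E[X] = 3201186852864000 · (13/19)^{19} = 4679880013484999364018134658428928000/1978419655660313589123979 ≈ 2.3655e+12.


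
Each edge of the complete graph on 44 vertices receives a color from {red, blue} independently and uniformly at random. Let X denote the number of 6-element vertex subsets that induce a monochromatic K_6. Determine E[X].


Let X = Σ_S X_S over the C(44, 6) = 7059052 subsets S of size 6, where X_S = 1 if the K_6 on S is monochromatic.
For a fixed S, the K_6 on S has C(6, 2) = 15 edges. P[all 15 edges red] = (1/2)^15, and likewise for blue, so P[monochromatic] = 2·(1/2)^15 = 2^{1 − 15} = 1/16384.
By linearity of expectation: E[X] = C(44, 6) · 2^{1 − 15} = 7059052 · 1/16384 = 1764763/4096.
Numerically: E[X] ≈ 430.8503.

E[X] = C(44,6)·2^(1−C(6,2)) = 1764763/4096 ≈ 430.8503.


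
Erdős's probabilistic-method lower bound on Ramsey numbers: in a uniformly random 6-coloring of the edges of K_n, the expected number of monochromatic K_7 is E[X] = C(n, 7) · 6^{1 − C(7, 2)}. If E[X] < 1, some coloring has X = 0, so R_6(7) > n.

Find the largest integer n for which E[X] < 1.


We need C(n, 7) · 6^{1 − 21} < 1, i.e. C(n, 7) < 6^{21 − 1} = 3656158440062976.
Check values of n near the boundary:
  n = 563: C(563, 7) = 3426622515769596; 3426622515769596 < 3656158440062976? YES
  n = 564: C(564, 7) = 3469685994423792; 3469685994423792 < 3656158440062976? YES
  n = 565: C(565, 7) = 3513212521235560; 3513212521235560 < 3656158440062976? YES
  n = 566: C(566, 7) = 3557206237959440; 3557206237959440 < 3656158440062976? YES
  n = 567: C(567, 7) = 3601671315933933; 3601671315933933 < 3656158440062976? YES
  n = 568: C(568, 7) = 3646611956239704; 3646611956239704 < 3656158440062976? YES
  n = 569: C(569, 7) = 3692032389858348; 3692032389858348 < 3656158440062976? NO
  n = 570: C(570, 7) = 3737936877831720; 3737936877831720 < 3656158440062976? NO
The largest n with C(n, 7) < 3656158440062976 is n = 568 (where E[X] = 16882462760369/16926659444736 ≈ 0.9974). Hence R_6(7) > 568, i.e. R_6(7) ≥ 569.

Largest n = 568; hence R_6(7) > 568.


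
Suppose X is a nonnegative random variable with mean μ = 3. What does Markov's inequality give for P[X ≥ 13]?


μ = E[X] = 3, a = 13.
Markov: P[X ≥ 13] ≤ μ/a = (3)/13 = 3/13.
Numerically: ≈ 0.230769.
(Since a = 13 > μ = 3.000000, the bound 3/13 is < 1 and informative.)

P[X ≥ 13] ≤ 3/13 ≈ 0.230769.


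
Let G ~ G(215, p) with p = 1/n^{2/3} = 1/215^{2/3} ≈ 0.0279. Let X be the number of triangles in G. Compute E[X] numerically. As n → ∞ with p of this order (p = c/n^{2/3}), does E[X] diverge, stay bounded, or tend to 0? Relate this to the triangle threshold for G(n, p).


Number of potential triangles: C(215, 3) = 1633355.
Each occurs with probability p³ ≈ (0.0279)³ ≈ 2.16333e-05.
By linearity: E[X] = C(215, 3)·p³ ≈ 1633355 · 2.16333e-05 ≈ 35.335.
Since α = 2/3 < 1, p = c/n^{2/3} ≫ 1/n is above the triangle threshold p ~ 1/n. Asymptotically E[X] ~ (c³/6)·n^{3(1−α)} = (1³/6)·n^{1} → ∞; triangles are abundant w.h.p.

E[X] ≈ 35.335; in regime p = Θ(1/n^{2/3}) E[X] diverges (above the triangle threshold p ~ 1/n).


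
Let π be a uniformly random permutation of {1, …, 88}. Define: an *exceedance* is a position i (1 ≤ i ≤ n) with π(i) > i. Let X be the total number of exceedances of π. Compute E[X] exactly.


Write X = Σ_{i=1}^{88} X_i, where X_i = 1_{π(i) > i}.
For each fixed i, π(i) is uniform over {1, …, 88} (marginal of a uniform permutation), so P[π(i) > i] = (n − i)/n. Summing: Σ_{i=1}^{88} (n − i)/n = (0 + 1 + … + 87)/88 = 88(88 − 1)/(2·88) = (88 − 1)/2.
Hence E[X] = Σ_{i=1}^{88} (88 − i)/88 = 87/2 ≈ 43.50000.

E[X] = 87/2 = 43.50000.


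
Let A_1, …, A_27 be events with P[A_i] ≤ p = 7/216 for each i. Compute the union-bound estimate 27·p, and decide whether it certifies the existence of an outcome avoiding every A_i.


Union bound: P[∪_{i=1}^{27} A_i] ≤ Σ_i P[A_i] ≤ 27·p = 27·(7/216) = 7/8.
Numerically: 7/8 ≈ 0.8750.
Is 7/8 < 1? YES.
Since P[∪ A_i] ≤ 7/8 < 1, the complement has P[∩ A_i^c] ≥ 1 − 7/8 = 1/8 > 0, so some outcome avoids every A_i.

27·p = 7/8 ≈ 0.8750; existence CERTIFIED by the union bound.


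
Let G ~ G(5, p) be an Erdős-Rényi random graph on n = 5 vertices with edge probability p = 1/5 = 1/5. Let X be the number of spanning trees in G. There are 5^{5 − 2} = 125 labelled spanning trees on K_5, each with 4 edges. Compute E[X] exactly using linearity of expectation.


K_5 has 5^{5 − 2} = 125 labelled spanning trees.
For each such spanning tree H, let X_H = 1 if all 4 edges of H are present in G. Then P[X_H = 1] = p^{4} = (1/5)^{4} = 1/625.
By linearity of expectation: E[X] = Σ_H E[X_H] = 125 · p^{4} = 125 · 1/625 = 1/5.
Numerically: E[X] ≈ 0.2.

E[X] = 125 · (1/5)^{4} = 1/5 ≈ 0.2.


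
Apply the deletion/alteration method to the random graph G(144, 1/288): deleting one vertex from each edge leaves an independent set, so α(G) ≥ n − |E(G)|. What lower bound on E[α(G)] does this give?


E[|E(G)|] = C(144, 2)·p = 10296 · (1/288) = 143/4.
E[α(G)] ≥ n − E[|E(G)|] = 144 − 143/4 = 433/4.
Numerically: ≈ 108.250000.
(This is only a lower bound; the true E[α(G)] may be larger.)

E[α(G)] ≥ 433/4 ≈ 108.250000.


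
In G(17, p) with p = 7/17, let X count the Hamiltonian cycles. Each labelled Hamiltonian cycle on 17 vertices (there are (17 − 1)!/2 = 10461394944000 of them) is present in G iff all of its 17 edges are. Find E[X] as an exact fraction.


K_17 has (17 − 1)!/2 = 10461394944000 labelled Hamiltonian cycles.
For each such Hamiltonian cycle H, let X_H = 1 if all 17 edges of H are present in G. Then P[X_H = 1] = p^{17} = (7/17)^{17} = 232630513987207/827240261886336764177.
By linearity of expectation: E[X] = Σ_H E[X_H] = 10461394944000 · p^{17} = 10461394944000 · 232630513987207/827240261886336764177 = 2433639682845888590481408000/827240261886336764177.
Numerically: E[X] ≈ 2.94188e+06.

E[X] = 10461394944000 · (7/17)^{17} = 2433639682845888590481408000/827240261886336764177 ≈ 2.94188e+06.


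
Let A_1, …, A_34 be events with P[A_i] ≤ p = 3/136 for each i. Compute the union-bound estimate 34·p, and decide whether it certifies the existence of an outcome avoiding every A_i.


Union bound: P[∪_{i=1}^{34} A_i] ≤ Σ_i P[A_i] ≤ 34·p = 34·(3/136) = 3/4.
Numerically: 3/4 ≈ 0.7500.
Is 3/4 < 1? YES.
Since P[∪ A_i] ≤ 3/4 < 1, the complement has P[∩ A_i^c] ≥ 1 − 3/4 = 1/4 > 0, so some outcome avoids every A_i.

34·p = 3/4 ≈ 0.7500; existence CERTIFIED by the union bound.


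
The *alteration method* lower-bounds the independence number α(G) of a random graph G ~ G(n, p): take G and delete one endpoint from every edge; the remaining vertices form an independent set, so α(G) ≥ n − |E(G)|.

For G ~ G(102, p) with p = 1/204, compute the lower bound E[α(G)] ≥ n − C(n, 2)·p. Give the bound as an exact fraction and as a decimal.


E[|E(G)|] = C(102, 2)·p = 5151 · (1/204) = 101/4.
E[α(G)] ≥ n − E[|E(G)|] = 102 − 101/4 = 307/4.
Numerically: ≈ 76.750000.
(This is only a lower bound; the true E[α(G)] may be larger.)

E[α(G)] ≥ 307/4 ≈ 76.750000.


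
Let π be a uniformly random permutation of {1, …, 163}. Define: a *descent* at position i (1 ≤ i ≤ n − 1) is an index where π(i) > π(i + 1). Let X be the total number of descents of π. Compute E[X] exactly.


Write X = Σ X_I over i = 1, …, 162, with X_I the indicator of one descent.
There are 162 indicators.
For each fixed i, the pair (π(i), π(i+1)) is a uniformly random ordered pair of distinct values from {1, …, 163}; by symmetry P[π(i) > π(i+1)] = 1/2.
By linearity: E[X] = 162 · (1/2) = (163 − 1) · (1/2) = 81 ≈ 81.0000.

E[X] = 81 = 81.0000.


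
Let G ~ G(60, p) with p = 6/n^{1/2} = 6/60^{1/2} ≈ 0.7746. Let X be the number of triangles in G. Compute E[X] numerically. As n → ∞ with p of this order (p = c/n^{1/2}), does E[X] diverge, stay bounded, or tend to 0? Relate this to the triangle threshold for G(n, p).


Number of potential triangles: C(60, 3) = 34220.
Each occurs with probability p³ ≈ (0.7746)³ ≈ 4.6475800e-01.
By linearity: E[X] = C(60, 3)·p³ ≈ 34220 · 4.6475800e-01 ≈ 15904.01881.
Since α = 1/2 < 1, p = c/n^{1/2} ≫ 1/n is above the triangle threshold p ~ 1/n. Asymptotically E[X] ~ (c³/6)·n^{3(1−α)} = (6³/6)·n^{1.5} → ∞; triangles are abundant w.h.p.

E[X] ≈ 15904.01881; in regime p = Θ(1/n^{1/2}) E[X] diverges (above the triangle threshold p ~ 1/n).


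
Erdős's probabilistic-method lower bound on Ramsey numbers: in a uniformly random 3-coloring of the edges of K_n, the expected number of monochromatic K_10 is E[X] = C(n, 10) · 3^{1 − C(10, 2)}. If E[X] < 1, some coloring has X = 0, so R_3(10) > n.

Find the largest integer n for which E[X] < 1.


We need C(n, 10) · 3^{1 − 45} < 1, i.e. C(n, 10) < 3^{45 − 1} = 984770902183611232881.
Check values of n near the boundary:
  n = 568: C(568, 10) = 889446337783744949208; 889446337783744949208 < 984770902183611232881? YES
  n = 569: C(569, 10) = 905357721286137524328; 905357721286137524328 < 984770902183611232881? YES
  n = 570: C(570, 10) = 921524823451961408691; 921524823451961408691 < 984770902183611232881? YES
  n = 571: C(571, 10) = 937951290893172842001; 937951290893172842001 < 984770902183611232881? YES
  n = 572: C(572, 10) = 954640815642161682606; 954640815642161682606 < 984770902183611232881? YES
  n = 573: C(573, 10) = 971597135635805762226; 971597135635805762226 < 984770902183611232881? YES
  n = 574: C(574, 10) = 988824035203816502691; 988824035203816502691 < 984770902183611232881? NO
  n = 575: C(575, 10) = 1006325345561406175305; 1006325345561406175305 < 984770902183611232881? NO
  n = 576: C(576, 10) = 1024104945306307344480; 1024104945306307344480 < 984770902183611232881? NO
The largest n with C(n, 10) < 984770902183611232881 is n = 573 (where E[X] = 35985079097622435638/36472996377170786403 ≈ 0.98662). Hence R_3(10) > 573, i.e. R_3(10) ≥ 574.

Largest n = 573; hence R_3(10) > 573.


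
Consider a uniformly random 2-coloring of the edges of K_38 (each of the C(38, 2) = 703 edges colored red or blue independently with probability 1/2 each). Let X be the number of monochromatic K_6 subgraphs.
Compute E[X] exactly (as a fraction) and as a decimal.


Let X = Σ_S X_S over the C(38, 6) = 2760681 subsets S of size 6, where X_S = 1 if the K_6 on S is monochromatic.
For a fixed S, the K_6 on S has C(6, 2) = 15 edges. P[all 15 edges red] = (1/2)^15, and likewise for blue, so P[monochromatic] = 2·(1/2)^15 = 2^{1 − 15} = 1/16384.
By linearity of expectation: E[X] = C(38, 6) · 2^{1 − 15} = 2760681 · 1/16384 = 2760681/16384.
Numerically: E[X] ≈ 168.498596.

E[X] = C(38,6)·2^(1−C(6,2)) = 2760681/16384 ≈ 168.498596.


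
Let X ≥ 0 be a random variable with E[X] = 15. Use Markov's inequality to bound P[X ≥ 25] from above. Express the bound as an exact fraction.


μ = E[X] = 15, a = 25.
Markov: P[X ≥ 25] ≤ μ/a = (15)/25 = 3/5.
Numerically: ≈ 0.60000.
(Since a = 25 > μ = 15.00000, the bound 3/5 is < 1 and informative.)

P[X ≥ 25] ≤ 3/5 ≈ 0.60000.


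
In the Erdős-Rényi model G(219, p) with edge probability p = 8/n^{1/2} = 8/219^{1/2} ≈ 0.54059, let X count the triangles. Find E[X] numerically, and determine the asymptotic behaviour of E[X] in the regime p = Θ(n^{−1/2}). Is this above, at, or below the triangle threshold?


Number of potential triangles: C(219, 3) = 1726669.
Each occurs with probability p³ ≈ (0.54059)³ ≈ 1.5798061e-01.
By linearity: E[X] = C(219, 3)·p³ ≈ 1726669 · 1.5798061e-01 ≈ 272780.22334.
Since α = 1/2 < 1, p = c/n^{1/2} ≫ 1/n is above the triangle threshold p ~ 1/n. Asymptotically E[X] ~ (c³/6)·n^{3(1−α)} = (8³/6)·n^{1.5} → ∞; triangles are abundant w.h.p.

E[X] ≈ 272780.22334; in regime p = Θ(1/n^{1/2}) E[X] diverges (above the triangle threshold p ~ 1/n).


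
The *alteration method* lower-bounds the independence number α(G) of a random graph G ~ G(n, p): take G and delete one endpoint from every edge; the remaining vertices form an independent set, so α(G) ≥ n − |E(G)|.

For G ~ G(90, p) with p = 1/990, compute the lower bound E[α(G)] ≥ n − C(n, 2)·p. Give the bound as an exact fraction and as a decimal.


E[|E(G)|] = C(90, 2)·p = 4005 · (1/990) = 89/22.
E[α(G)] ≥ n − E[|E(G)|] = 90 − 89/22 = 1891/22.
Numerically: ≈ 85.954545.
(This is only a lower bound; the true E[α(G)] may be larger.)

E[α(G)] ≥ 1891/22 ≈ 85.954545.


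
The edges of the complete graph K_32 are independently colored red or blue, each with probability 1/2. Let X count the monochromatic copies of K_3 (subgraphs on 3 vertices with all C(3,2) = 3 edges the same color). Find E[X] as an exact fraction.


Let X = Σ_S X_S over the C(32, 3) = 4960 subsets S of size 3, where X_S = 1 if the K_3 on S is monochromatic.
For a fixed S, the K_3 on S has C(3, 2) = 3 edges. P[all 3 edges red] = (1/2)^3, and likewise for blue, so P[monochromatic] = 2·(1/2)^3 = 2^{1 − 3} = 1/4.
Summing: E[X] = C(32, 3) · 2^{1 − 3} = 4960 · 1/4 = 1240.
Numerically: E[X] ≈ 1240.0000.

E[X] = C(32,3)·2^(1−C(3,2)) = 1240 ≈ 1240.0000.


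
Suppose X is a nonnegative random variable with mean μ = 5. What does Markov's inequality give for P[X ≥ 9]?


μ = E[X] = 5, a = 9.
Markov: P[X ≥ 9] ≤ μ/a = (5)/9 = 5/9.
Numerically: ≈ 0.55556.
(Since a = 9 > μ = 5.00000, the bound 5/9 is < 1 and informative.)

P[X ≥ 9] ≤ 5/9 ≈ 0.55556.


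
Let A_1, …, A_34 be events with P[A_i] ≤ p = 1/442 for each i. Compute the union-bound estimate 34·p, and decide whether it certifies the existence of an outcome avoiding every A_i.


Union bound: P[∪_{i=1}^{34} A_i] ≤ Σ_i P[A_i] ≤ 34·p = 34·(1/442) = 1/13.
Numerically: 1/13 ≈ 0.0769.
Is 1/13 < 1? YES.
Since P[∪ A_i] ≤ 1/13 < 1, the complement has P[∩ A_i^c] ≥ 1 − 1/13 = 12/13 > 0, so some outcome avoids every A_i.

34·p = 1/13 ≈ 0.0769; existence CERTIFIED by the union bound.


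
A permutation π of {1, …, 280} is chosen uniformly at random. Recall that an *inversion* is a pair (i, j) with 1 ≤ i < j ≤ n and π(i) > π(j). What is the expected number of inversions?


Write X = Σ X_I over the C(280, 2) = 39060 pairs i < j, with X_I the indicator of one inversion.
There are 39060 indicators.
For each fixed pair i < j, the values π(i) and π(j) are two distinct elements of {1, …, 280} in uniformly random order; by symmetry P[π(i) > π(j)] = 1/2.
By linearity: E[X] = 39060 · (1/2) = C(280, 2) · (1/2) = 39060/2 = 19530 ≈ 19530.000.

E[X] = 19530 = 19530.000.


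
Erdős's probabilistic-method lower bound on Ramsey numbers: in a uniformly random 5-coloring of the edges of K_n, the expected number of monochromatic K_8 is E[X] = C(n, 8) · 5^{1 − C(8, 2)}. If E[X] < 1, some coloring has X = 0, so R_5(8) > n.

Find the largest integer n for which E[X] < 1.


We need C(n, 8) · 5^{1 − 28} < 1, i.e. C(n, 8) < 5^{28 − 1} = 7450580596923828125.
Check values of n near the boundary:
  n = 857: C(857, 8) = 6983854138365964575; 6983854138365964575 < 7450580596923828125? YES
  n = 858: C(858, 8) = 7049584530256467771; 7049584530256467771 < 7450580596923828125? YES
  n = 859: C(859, 8) = 7115855595170747139; 7115855595170747139 < 7450580596923828125? YES
  n = 860: C(860, 8) = 7182671140665308145; 7182671140665308145 < 7450580596923828125? YES
  n = 861: C(861, 8) = 7250034996615275865; 7250034996615275865 < 7450580596923828125? YES
  n = 862: C(862, 8) = 7317951015318931845; 7317951015318931845 < 7450580596923828125? YES
  n = 863: C(863, 8) = 7386423071602617757; 7386423071602617757 < 7450580596923828125? YES
  n = 864: C(864, 8) = 7455455062926006708; 7455455062926006708 < 7450580596923828125? NO
The largest n with C(n, 8) < 7450580596923828125 is n = 863 (where E[X] = 7386423071602617757/7450580596923828125 ≈ 0.991389). Hence R_5(8) > 863, i.e. R_5(8) ≥ 864.

Largest n = 863; hence R_5(8) > 863.


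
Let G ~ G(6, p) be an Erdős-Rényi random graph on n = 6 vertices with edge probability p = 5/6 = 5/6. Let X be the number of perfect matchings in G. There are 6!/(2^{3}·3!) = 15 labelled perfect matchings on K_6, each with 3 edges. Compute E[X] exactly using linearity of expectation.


K_6 has 6!/(2^{3}·3!) = 15 labelled perfect matchings.
For each such perfect matching H, let X_H = 1 if all 3 edges of H are present in G. Then P[X_H = 1] = p^{3} = (5/6)^{3} = 125/216.
Summing the indicators: E[X] = Σ_H E[X_H] = 15 · p^{3} = 15 · 125/216 = 625/72.
Numerically: E[X] ≈ 8.681.

E[X] = 15 · (5/6)^{3} = 625/72 ≈ 8.681.


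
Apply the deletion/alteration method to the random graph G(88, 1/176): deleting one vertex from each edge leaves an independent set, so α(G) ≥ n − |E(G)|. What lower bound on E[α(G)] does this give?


E[|E(G)|] = C(88, 2)·p = 3828 · (1/176) = 87/4.
E[α(G)] ≥ n − E[|E(G)|] = 88 − 87/4 = 265/4.
Numerically: ≈ 66.250000.
(This is only a lower bound; the true E[α(G)] may be larger.)

E[α(G)] ≥ 265/4 ≈ 66.250000.


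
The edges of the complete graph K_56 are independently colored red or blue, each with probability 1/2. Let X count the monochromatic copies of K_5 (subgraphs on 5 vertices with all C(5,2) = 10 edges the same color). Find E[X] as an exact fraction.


Let X = Σ_S X_S over the C(56, 5) = 3819816 subsets S of size 5, where X_S = 1 if the K_5 on S is monochromatic.
For a fixed S, the K_5 on S has C(5, 2) = 10 edges. P[all 10 edges red] = (1/2)^10, and likewise for blue, so P[monochromatic] = 2·(1/2)^10 = 2^{1 − 10} = 1/512.
Summing: E[X] = C(56, 5) · 2^{1 − 10} = 3819816 · 1/512 = 477477/64.
Numerically: E[X] ≈ 7460.578125.

E[X] = C(56,5)·2^(1−C(5,2)) = 477477/64 ≈ 7460.578125.


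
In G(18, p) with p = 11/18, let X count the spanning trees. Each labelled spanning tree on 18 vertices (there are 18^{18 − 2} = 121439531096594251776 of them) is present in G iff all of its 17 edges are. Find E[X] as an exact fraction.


K_18 has 18^{18 − 2} = 121439531096594251776 labelled spanning trees.
For each such spanning tree H, let X_H = 1 if all 17 edges of H are present in G. Then P[X_H = 1] = p^{17} = (11/18)^{17} = 505447028499293771/2185911559738696531968.
By linearity: E[X] = Σ_H E[X_H] = 121439531096594251776 · p^{17} = 121439531096594251776 · 505447028499293771/2185911559738696531968 = 505447028499293771/18.
Numerically: E[X] ≈ 2.80804e+16.

E[X] = 121439531096594251776 · (11/18)^{17} = 505447028499293771/18 ≈ 2.80804e+16.


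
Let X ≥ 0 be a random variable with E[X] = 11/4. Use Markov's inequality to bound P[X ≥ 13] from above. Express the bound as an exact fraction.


μ = E[X] = 11/4, a = 13.
Markov: P[X ≥ 13] ≤ μ/a = (11/4)/13 = 11/52.
Numerically: ≈ 0.211538.
(Since a = 13 > μ = 2.750000, the bound 11/52 is < 1 and informative.)

P[X ≥ 13] ≤ 11/52 ≈ 0.211538.


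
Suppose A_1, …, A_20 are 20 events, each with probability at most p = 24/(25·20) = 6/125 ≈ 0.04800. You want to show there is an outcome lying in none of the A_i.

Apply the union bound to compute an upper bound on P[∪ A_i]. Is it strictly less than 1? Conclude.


Union bound: P[∪_{i=1}^{20} A_i] ≤ Σ_i P[A_i] ≤ 20·p = 20·(6/125) = 24/25.
Numerically: 24/25 ≈ 0.96000.
Is 24/25 < 1? YES.
Since P[∪ A_i] ≤ 24/25 < 1, the complement has P[∩ A_i^c] ≥ 1 − 24/25 = 1/25 > 0, so some outcome avoids every A_i.

20·p = 24/25 ≈ 0.96000; existence CERTIFIED by the union bound.


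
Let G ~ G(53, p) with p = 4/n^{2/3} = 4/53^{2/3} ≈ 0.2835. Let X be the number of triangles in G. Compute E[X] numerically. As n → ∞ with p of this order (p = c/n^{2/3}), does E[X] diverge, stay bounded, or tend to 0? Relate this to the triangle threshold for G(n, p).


Number of potential triangles: C(53, 3) = 23426.
Each occurs with probability p³ ≈ (0.2835)³ ≈ 2.278391e-02.
By linearity: E[X] = C(53, 3)·p³ ≈ 23426 · 2.278391e-02 ≈ 533.7358.
Since α = 2/3 < 1, p = c/n^{2/3} ≫ 1/n is above the triangle threshold p ~ 1/n. Asymptotically E[X] ~ (c³/6)·n^{3(1−α)} = (4³/6)·n^{1} → ∞; triangles are abundant w.h.p.

E[X] ≈ 533.7358; in regime p = Θ(1/n^{2/3}) E[X] diverges (above the triangle threshold p ~ 1/n).


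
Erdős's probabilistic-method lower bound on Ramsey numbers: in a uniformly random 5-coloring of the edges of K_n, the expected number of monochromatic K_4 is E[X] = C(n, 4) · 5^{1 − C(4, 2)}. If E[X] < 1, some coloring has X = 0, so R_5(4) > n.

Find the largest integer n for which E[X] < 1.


We need C(n, 4) · 5^{1 − 6} < 1, i.e. C(n, 4) < 5^{6 − 1} = 3125.
Check values of n near the boundary:
  n = 15: C(15, 4) = 1365; 1365 < 3125? YES
  n = 16: C(16, 4) = 1820; 1820 < 3125? YES
  n = 17: C(17, 4) = 2380; 2380 < 3125? YES
  n = 18: C(18, 4) = 3060; 3060 < 3125? YES
  n = 19: C(19, 4) = 3876; 3876 < 3125? NO
The largest n with C(n, 4) < 3125 is n = 18 (where E[X] = 612/625 ≈ 0.97920). Hence R_5(4) > 18, i.e. R_5(4) ≥ 19.

Largest n = 18; hence R_5(4) > 18.


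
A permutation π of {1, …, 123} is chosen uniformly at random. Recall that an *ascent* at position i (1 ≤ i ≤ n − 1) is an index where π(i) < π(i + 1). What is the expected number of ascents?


Write X = Σ X_I over i = 1, …, 122, with X_I the indicator of one ascent.
There are 122 indicators.
For each fixed i, the pair (π(i), π(i+1)) is a uniformly random ordered pair of distinct values from {1, …, 123}; by symmetry P[π(i) < π(i+1)] = 1/2.
By linearity: E[X] = 122 · (1/2) = (123 − 1) · (1/2) = 61 ≈ 61.0000.

E[X] = 61 = 61.0000.


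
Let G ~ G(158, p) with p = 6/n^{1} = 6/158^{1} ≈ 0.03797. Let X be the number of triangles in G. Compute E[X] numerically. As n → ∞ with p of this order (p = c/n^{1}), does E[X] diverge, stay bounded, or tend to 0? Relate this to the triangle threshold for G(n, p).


Number of potential triangles: C(158, 3) = 644956.
Each occurs with probability p³ ≈ (0.03797)³ ≈ 5.476240e-05.
By linearity: E[X] = C(158, 3)·p³ ≈ 644956 · 5.476240e-05 ≈ 35.3193.
Here α = 1, so p = 6/n is exactly at the triangle threshold p ~ 1/n. Asymptotically E[X] → c³/6 = 6³/6 = 36 ≈ 36.0000, a bounded constant. In this regime the triangle count is asymptotically Poisson(c³/6).

E[X] ≈ 35.3193; in regime p = Θ(1/n^{1}) E[X] stays bounded (at the triangle threshold p ~ 1/n).


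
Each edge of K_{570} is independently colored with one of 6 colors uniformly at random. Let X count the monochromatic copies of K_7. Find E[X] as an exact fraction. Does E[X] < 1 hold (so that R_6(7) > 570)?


E[X] = C(570, 7) · 6^{1 − 21} = 3737936877831720 · 6^{−20} = 3737936877831720/3656158440062976.
As a reduced fraction: E[X] = 5768421107765/5642219814912 ≈ 1.022.
Is E[X] < 1? NO.
Since E[X] ≥ 1, the first-moment bound is inconclusive at n = 570; it does NOT by itself certify R_6(7) > 570.

E[X] = 5768421107765/5642219814912 ≈ 1.022; E[X] ≥ 1; first-moment method inconclusive here.


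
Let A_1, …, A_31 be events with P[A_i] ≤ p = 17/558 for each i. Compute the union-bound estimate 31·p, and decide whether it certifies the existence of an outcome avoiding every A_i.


Union bound: P[∪_{i=1}^{31} A_i] ≤ Σ_i P[A_i] ≤ 31·p = 31·(17/558) = 17/18.
Numerically: 17/18 ≈ 0.94444.
Is 17/18 < 1? YES.
Since P[∪ A_i] ≤ 17/18 < 1, the complement has P[∩ A_i^c] ≥ 1 − 17/18 = 1/18 > 0, so some outcome avoids every A_i.

31·p = 17/18 ≈ 0.94444; existence CERTIFIED by the union bound.


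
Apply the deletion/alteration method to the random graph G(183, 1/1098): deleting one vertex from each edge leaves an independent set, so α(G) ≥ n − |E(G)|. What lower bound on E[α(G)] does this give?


E[|E(G)|] = C(183, 2)·p = 16653 · (1/1098) = 91/6.
E[α(G)] ≥ n − E[|E(G)|] = 183 − 91/6 = 1007/6.
Numerically: ≈ 167.83333.
(This is only a lower bound; the true E[α(G)] may be larger.)

E[α(G)] ≥ 1007/6 ≈ 167.83333.


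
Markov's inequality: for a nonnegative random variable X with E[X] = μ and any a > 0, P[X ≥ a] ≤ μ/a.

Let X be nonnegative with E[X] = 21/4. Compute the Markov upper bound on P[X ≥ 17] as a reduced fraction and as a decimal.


μ = E[X] = 21/4, a = 17.
Markov: P[X ≥ 17] ≤ μ/a = (21/4)/17 = 21/68.
Numerically: ≈ 0.3088.
(Since a = 17 > μ = 5.2500, the bound 21/68 is < 1 and informative.)

P[X ≥ 17] ≤ 21/68 ≈ 0.3088.


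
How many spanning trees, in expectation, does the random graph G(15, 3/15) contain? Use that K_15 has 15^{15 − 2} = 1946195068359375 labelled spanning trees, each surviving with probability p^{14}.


K_15 has 15^{15 − 2} = 1946195068359375 labelled spanning trees.
For each such spanning tree H, let X_H = 1 if all 14 edges of H are present in G. Then P[X_H = 1] = p^{14} = (1/5)^{14} = 1/6103515625.
By linearity: E[X] = Σ_H E[X_H] = 1946195068359375 · p^{14} = 1946195068359375 · 1/6103515625 = 1594323/5.
Numerically: E[X] ≈ 318865.

E[X] = 1946195068359375 · (1/5)^{14} = 1594323/5 ≈ 318865.


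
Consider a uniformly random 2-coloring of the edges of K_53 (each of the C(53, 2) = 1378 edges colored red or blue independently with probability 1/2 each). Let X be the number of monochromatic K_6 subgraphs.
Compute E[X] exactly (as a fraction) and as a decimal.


Let X = Σ_S X_S over the C(53, 6) = 22957480 subsets S of size 6, where X_S = 1 if the K_6 on S is monochromatic.
For a fixed S, the K_6 on S has C(6, 2) = 15 edges. P[all 15 edges red] = (1/2)^15, and likewise for blue, so P[monochromatic] = 2·(1/2)^15 = 2^{1 − 15} = 1/16384.
By linearity: E[X] = C(53, 6) · 2^{1 − 15} = 22957480 · 1/16384 = 2869685/2048.
Numerically: E[X] ≈ 1401.213379.

E[X] = C(53,6)·2^(1−C(6,2)) = 2869685/2048 ≈ 1401.213379.


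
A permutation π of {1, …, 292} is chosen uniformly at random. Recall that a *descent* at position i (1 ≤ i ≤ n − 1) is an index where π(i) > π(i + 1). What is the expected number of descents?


Write X = Σ X_I over i = 1, …, 291, with X_I the indicator of one descent.
There are 291 indicators.
For each fixed i, the pair (π(i), π(i+1)) is a uniformly random ordered pair of distinct values from {1, …, 292}; by symmetry P[π(i) > π(i+1)] = 1/2.
By linearity: E[X] = 291 · (1/2) = (292 − 1) · (1/2) = 291/2 ≈ 145.5000.

E[X] = 291/2 = 145.5000.


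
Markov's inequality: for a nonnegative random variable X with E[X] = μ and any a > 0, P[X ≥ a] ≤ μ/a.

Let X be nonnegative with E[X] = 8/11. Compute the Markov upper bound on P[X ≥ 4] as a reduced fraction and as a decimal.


μ = E[X] = 8/11, a = 4.
Markov: P[X ≥ 4] ≤ μ/a = (8/11)/4 = 2/11.
Numerically: ≈ 0.1818.
(Since a = 4 > μ = 0.7273, the bound 2/11 is < 1 and informative.)

P[X ≥ 4] ≤ 2/11 ≈ 0.1818.


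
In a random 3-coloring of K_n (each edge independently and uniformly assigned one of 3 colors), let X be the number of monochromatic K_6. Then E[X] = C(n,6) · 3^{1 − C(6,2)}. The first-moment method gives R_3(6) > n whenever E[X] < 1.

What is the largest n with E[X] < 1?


We need C(n, 6) · 3^{1 − 15} < 1, i.e. C(n, 6) < 3^{15 − 1} = 4782969.
Check values of n near the boundary:
  n = 36: C(36, 6) = 1947792; 1947792 < 4782969? YES
  n = 37: C(37, 6) = 2324784; 2324784 < 4782969? YES
  n = 38: C(38, 6) = 2760681; 2760681 < 4782969? YES
  n = 39: C(39, 6) = 3262623; 3262623 < 4782969? YES
  n = 40: C(40, 6) = 3838380; 3838380 < 4782969? YES
  n = 41: C(41, 6) = 4496388; 4496388 < 4782969? YES
  n = 42: C(42, 6) = 5245786; 5245786 < 4782969? NO
  n = 43: C(43, 6) = 6096454; 6096454 < 4782969? NO
The largest n with C(n, 6) < 4782969 is n = 41 (where E[X] = 1498796/1594323 ≈ 0.9401). Hence R_3(6) > 41, i.e. R_3(6) ≥ 42.

Largest n = 41; hence R_3(6) > 41.


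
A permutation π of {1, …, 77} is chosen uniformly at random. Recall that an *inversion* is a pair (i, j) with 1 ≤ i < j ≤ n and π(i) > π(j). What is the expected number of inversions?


Write X = Σ X_I over the C(77, 2) = 2926 pairs i < j, with X_I the indicator of one inversion.
There are 2926 indicators.
For each fixed pair i < j, the values π(i) and π(j) are two distinct elements of {1, …, 77} in uniformly random order; by symmetry P[π(i) > π(j)] = 1/2.
By linearity: E[X] = 2926 · (1/2) = C(77, 2) · (1/2) = 2926/2 = 1463 ≈ 1463.00000.

E[X] = 1463 = 1463.00000.


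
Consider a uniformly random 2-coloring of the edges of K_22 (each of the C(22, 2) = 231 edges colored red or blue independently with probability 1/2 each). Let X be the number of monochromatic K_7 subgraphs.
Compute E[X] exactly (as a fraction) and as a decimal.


Let X = Σ_S X_S over the C(22, 7) = 170544 subsets S of size 7, where X_S = 1 if the K_7 on S is monochromatic.
For a fixed S, the K_7 on S has C(7, 2) = 21 edges. P[all 21 edges red] = (1/2)^21, and likewise for blue, so P[monochromatic] = 2·(1/2)^21 = 2^{1 − 21} = 1/1048576.
By linearity of expectation: E[X] = C(22, 7) · 2^{1 − 21} = 170544 · 1/1048576 = 10659/65536.
Numerically: E[X] ≈ 0.16264.

E[X] = C(22,7)·2^(1−C(7,2)) = 10659/65536 ≈ 0.16264.


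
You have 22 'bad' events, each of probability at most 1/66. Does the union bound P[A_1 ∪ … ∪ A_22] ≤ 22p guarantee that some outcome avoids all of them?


Union bound: P[∪_{i=1}^{22} A_i] ≤ Σ_i P[A_i] ≤ 22·p = 22·(1/66) = 1/3.
Numerically: 1/3 ≈ 0.333.
Is 1/3 < 1? YES.
Since P[∪ A_i] ≤ 1/3 < 1, the complement has P[∩ A_i^c] ≥ 1 − 1/3 = 2/3 > 0, so some outcome avoids every A_i.

22·p = 1/3 ≈ 0.333; existence CERTIFIED by the union bound.


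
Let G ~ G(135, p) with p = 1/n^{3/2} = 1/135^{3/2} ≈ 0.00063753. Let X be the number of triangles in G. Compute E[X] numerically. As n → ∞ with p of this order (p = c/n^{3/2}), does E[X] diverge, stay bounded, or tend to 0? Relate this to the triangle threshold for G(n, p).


Number of potential triangles: C(135, 3) = 400995.
Each occurs with probability p³ ≈ (0.00063753)³ ≈ 2.5911827e-10.
By linearity: E[X] = C(135, 3)·p³ ≈ 400995 · 2.5911827e-10 ≈ 0.00010.
Since α = 3/2 > 1, p = c/n^{3/2} = o(1/n) is below the triangle threshold p ~ 1/n. Asymptotically E[X] ~ (c³/6)·n^{3(1−α)} = (1³/6)·n^{-1.5} → 0, so by Markov's inequality G has no triangles w.h.p.

E[X] ≈ 0.00010; in regime p = Θ(1/n^{3/2}) E[X] tends to 0 (below the triangle threshold p ~ 1/n).
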